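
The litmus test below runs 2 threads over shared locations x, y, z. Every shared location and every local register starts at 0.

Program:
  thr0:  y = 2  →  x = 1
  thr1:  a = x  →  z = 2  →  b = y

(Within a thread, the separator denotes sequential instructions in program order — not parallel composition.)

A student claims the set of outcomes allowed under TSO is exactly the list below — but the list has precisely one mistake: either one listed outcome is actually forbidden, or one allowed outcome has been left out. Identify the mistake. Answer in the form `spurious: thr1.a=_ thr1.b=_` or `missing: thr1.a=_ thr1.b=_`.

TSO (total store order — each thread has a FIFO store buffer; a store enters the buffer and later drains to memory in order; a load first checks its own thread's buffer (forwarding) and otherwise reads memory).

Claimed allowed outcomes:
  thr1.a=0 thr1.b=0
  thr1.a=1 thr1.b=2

missing: thr1.a=0 thr1.b=2

outcome vector order: (thr1.a,thr1.b)
under TSO → 00, 02, 12
TSO∖claimed = {02}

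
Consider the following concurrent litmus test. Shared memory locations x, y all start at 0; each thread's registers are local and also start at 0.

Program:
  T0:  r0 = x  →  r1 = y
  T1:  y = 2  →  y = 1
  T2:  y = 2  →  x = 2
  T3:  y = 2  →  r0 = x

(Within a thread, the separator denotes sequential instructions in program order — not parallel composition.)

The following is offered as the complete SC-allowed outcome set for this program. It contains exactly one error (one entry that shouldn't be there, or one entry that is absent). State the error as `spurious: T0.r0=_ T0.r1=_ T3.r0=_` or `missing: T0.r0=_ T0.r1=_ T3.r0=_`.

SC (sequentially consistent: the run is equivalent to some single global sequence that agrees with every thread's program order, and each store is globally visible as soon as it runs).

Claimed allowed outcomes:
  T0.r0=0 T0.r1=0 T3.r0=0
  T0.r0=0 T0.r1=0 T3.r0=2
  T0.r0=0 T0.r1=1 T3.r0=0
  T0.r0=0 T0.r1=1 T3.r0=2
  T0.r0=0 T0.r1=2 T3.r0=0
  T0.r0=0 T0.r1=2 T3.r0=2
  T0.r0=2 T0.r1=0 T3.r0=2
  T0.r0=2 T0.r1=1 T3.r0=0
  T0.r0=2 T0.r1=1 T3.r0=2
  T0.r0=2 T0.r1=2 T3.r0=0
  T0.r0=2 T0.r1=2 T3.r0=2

outcome vector order: (T0.r0,T0.r1,T3.r0)
under SC → 000 002 010 012 020 022 210 212 220 222
claimed∖SC = {202}

spurious: T0.r0=2 T0.r1=0 T3.r0=2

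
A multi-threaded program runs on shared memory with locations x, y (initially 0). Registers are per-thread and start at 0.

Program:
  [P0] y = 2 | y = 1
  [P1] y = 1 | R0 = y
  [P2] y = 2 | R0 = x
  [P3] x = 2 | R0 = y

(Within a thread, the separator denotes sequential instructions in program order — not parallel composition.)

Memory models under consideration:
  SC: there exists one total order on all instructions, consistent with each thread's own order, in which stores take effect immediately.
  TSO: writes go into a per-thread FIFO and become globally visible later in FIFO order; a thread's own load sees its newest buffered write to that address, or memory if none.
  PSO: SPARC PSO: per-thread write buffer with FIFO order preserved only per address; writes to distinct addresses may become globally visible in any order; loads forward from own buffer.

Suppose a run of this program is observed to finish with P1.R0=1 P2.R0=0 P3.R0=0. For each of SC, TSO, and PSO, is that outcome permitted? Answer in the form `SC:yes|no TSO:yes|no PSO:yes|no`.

outcome vector order: (P1.R0,P2.R0,P3.R0)
under SC → 101; 102; 120; 121; 122; 201; 202; 220; 221; 222
under TSO → 100; 101; 102; 120; 121; 122; 200; 201; 202; 220; 221; 222
under PSO → 100; 101; 102; 120; 121; 122; 200; 201; 202; 220; 221; 222
target 100 ∈ {TSO,PSO}

SC:no TSO:yes PSO:yes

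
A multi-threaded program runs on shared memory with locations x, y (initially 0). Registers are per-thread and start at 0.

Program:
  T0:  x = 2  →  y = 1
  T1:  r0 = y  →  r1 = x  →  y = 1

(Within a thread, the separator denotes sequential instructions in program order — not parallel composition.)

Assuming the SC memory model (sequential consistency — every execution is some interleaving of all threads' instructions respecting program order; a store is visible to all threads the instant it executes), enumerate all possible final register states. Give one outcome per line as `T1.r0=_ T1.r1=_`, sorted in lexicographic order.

T1.r0=0 T1.r1=0
T1.r0=0 T1.r1=2
T1.r0=1 T1.r1=2

outcome vector order: (T1.r0,T1.r1)
|SC outcomes| = 3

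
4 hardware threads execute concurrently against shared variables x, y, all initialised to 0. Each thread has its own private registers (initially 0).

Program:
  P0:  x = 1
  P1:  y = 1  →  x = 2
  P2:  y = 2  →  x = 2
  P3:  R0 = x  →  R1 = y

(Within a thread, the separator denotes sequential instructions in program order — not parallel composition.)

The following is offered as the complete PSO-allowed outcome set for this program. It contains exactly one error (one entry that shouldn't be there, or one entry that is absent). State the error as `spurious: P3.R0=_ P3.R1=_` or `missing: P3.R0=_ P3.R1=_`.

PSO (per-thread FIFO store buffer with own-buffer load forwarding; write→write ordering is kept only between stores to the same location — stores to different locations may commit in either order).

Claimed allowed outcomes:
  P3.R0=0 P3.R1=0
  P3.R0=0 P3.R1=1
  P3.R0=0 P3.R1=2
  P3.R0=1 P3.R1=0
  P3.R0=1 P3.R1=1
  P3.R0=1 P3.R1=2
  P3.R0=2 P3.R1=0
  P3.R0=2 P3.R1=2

outcome vector order: (P3.R0,P3.R1)
PSO: 9 outcomes — {0/0 0/1 0/2 1/0 1/1 1/2 2/0 2/1 2/2}
PSO∖claimed = {2/1}

missing: P3.R0=2 P3.R1=1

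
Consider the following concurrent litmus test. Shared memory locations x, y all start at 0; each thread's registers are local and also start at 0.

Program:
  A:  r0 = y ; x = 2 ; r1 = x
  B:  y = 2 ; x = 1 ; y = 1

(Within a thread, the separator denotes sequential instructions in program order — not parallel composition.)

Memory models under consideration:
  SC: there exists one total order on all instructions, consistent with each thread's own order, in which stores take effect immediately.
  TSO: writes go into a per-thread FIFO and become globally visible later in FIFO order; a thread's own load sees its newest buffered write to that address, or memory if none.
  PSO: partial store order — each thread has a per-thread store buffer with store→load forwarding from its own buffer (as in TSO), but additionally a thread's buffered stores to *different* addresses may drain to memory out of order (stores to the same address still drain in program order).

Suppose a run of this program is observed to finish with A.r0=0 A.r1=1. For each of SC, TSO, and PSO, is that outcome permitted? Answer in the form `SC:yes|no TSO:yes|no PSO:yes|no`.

SC:yes TSO:yes PSO:yes

outcome vector order: (A.r0,A.r1)
[SC] allowed = {0/1 0/2 1/2 2/1 2/2}
[TSO] allowed = {0/1 0/2 1/2 2/1 2/2}
[PSO] allowed = {0/1 0/2 1/1 1/2 2/1 2/2}
target 0/1 ∈ {SC,TSO,PSO}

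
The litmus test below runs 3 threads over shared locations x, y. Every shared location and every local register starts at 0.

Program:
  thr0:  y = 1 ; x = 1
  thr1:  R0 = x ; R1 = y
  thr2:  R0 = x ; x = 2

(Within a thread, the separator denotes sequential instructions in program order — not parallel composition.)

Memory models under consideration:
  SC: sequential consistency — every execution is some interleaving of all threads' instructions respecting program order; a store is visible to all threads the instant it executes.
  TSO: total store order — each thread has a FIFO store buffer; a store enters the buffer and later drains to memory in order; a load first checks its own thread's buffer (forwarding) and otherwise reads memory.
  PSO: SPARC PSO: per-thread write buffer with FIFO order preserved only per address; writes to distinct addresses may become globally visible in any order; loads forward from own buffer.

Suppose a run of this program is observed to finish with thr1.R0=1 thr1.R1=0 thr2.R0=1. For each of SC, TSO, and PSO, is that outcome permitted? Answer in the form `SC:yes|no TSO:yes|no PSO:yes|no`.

outcome vector order: (thr1.R0,thr1.R1,thr2.R0)
SC: 9 outcomes — {0/0/0; 0/0/1; 0/1/0; 0/1/1; 1/1/0; 1/1/1; 2/0/0; 2/1/0; 2/1/1}
TSO: 9 outcomes — {0/0/0; 0/0/1; 0/1/0; 0/1/1; 1/1/0; 1/1/1; 2/0/0; 2/1/0; 2/1/1}
PSO: 12 outcomes — {0/0/0; 0/0/1; 0/1/0; 0/1/1; 1/0/0; 1/0/1; 1/1/0; 1/1/1; 2/0/0; 2/0/1; 2/1/0; 2/1/1}
target 1/0/1 ∈ {PSO}

SC:no TSO:no PSO:yes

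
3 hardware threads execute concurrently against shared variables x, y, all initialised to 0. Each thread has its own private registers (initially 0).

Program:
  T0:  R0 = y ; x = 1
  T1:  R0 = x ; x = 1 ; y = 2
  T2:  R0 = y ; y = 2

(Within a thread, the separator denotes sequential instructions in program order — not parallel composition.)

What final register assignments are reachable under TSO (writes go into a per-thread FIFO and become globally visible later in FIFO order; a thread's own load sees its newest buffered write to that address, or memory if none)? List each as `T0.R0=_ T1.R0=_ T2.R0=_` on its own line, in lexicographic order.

outcome vector order: (T0.R0,T1.R0,T2.R0)
|TSO outcomes| = 7

T0.R0=0 T1.R0=0 T2.R0=0
T0.R0=0 T1.R0=0 T2.R0=2
T0.R0=0 T1.R0=1 T2.R0=0
T0.R0=0 T1.R0=1 T2.R0=2
T0.R0=2 T1.R0=0 T2.R0=0
T0.R0=2 T1.R0=0 T2.R0=2
T0.R0=2 T1.R0=1 T2.R0=0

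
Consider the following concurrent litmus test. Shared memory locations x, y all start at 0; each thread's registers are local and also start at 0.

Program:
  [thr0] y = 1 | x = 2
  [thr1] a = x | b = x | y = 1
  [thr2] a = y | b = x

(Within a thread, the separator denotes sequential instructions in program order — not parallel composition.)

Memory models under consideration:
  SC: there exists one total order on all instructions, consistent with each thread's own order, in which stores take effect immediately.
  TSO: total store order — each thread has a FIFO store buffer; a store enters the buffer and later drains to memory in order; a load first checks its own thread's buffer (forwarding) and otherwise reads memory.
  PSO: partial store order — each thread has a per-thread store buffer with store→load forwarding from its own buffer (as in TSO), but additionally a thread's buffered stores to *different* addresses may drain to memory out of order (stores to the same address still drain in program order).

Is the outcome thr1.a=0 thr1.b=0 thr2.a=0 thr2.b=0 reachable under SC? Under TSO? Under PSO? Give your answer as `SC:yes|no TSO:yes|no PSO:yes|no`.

SC:yes TSO:yes PSO:yes

outcome vector order: (thr1.a,thr1.b,thr2.a,thr2.b)
under SC → (0,0,0,0), (0,0,0,2), (0,0,1,0), (0,0,1,2), (0,2,0,0), (0,2,0,2), (0,2,1,0), (0,2,1,2), (2,2,0,0), (2,2,0,2), (2,2,1,0), (2,2,1,2)
under TSO → (0,0,0,0), (0,0,0,2), (0,0,1,0), (0,0,1,2), (0,2,0,0), (0,2,0,2), (0,2,1,0), (0,2,1,2), (2,2,0,0), (2,2,0,2), (2,2,1,0), (2,2,1,2)
under PSO → (0,0,0,0), (0,0,0,2), (0,0,1,0), (0,0,1,2), (0,2,0,0), (0,2,0,2), (0,2,1,0), (0,2,1,2), (2,2,0,0), (2,2,0,2), (2,2,1,0), (2,2,1,2)
target (0,0,0,0) ∈ {SC,TSO,PSO}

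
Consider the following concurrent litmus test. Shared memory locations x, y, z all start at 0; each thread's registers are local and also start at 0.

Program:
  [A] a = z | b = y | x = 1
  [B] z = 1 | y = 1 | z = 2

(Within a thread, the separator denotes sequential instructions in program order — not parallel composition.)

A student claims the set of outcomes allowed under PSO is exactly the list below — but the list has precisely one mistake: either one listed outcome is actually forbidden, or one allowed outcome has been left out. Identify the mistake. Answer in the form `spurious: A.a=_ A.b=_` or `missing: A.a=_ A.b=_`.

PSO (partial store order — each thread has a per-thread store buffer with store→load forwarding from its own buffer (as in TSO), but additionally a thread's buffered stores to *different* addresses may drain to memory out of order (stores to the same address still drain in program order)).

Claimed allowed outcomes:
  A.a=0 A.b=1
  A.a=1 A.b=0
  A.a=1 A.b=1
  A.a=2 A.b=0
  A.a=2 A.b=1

missing: A.a=0 A.b=0

outcome vector order: (A.a,A.b)
[PSO] allowed = {<0 0>; <0 1>; <1 0>; <1 1>; <2 0>; <2 1>}
PSO∖claimed = {<0 0>}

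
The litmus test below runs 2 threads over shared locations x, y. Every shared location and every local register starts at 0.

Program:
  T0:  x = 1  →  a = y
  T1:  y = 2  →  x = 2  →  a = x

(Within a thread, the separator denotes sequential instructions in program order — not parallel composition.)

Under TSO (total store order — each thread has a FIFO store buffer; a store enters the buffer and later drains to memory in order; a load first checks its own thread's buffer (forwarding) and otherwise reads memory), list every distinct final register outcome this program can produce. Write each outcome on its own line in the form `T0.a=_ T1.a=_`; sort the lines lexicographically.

outcome vector order: (T0.a,T1.a)
|TSO outcomes| = 4

T0.a=0 T1.a=1
T0.a=0 T1.a=2
T0.a=2 T1.a=1
T0.a=2 T1.a=2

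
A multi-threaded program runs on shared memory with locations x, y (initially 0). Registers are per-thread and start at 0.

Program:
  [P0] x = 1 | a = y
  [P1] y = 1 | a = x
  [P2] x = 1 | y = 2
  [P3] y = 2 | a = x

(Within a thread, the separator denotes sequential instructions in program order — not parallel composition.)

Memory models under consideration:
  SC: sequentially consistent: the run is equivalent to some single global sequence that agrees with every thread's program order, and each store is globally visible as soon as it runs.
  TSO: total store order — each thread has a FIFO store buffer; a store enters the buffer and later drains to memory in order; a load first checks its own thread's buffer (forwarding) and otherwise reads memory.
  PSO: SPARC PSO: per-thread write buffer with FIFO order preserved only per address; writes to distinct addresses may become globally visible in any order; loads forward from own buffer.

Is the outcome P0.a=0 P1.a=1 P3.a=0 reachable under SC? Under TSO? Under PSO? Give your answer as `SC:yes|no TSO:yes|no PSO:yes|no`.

outcome vector order: (P0.a,P1.a,P3.a)
under SC → <0 1 1>; <1 0 0>; <1 0 1>; <1 1 0>; <1 1 1>; <2 0 0>; <2 0 1>; <2 1 0>; <2 1 1>
under TSO → <0 0 0>; <0 0 1>; <0 1 0>; <0 1 1>; <1 0 0>; <1 0 1>; <1 1 0>; <1 1 1>; <2 0 0>; <2 0 1>; <2 1 0>; <2 1 1>
under PSO → <0 0 0>; <0 0 1>; <0 1 0>; <0 1 1>; <1 0 0>; <1 0 1>; <1 1 0>; <1 1 1>; <2 0 0>; <2 0 1>; <2 1 0>; <2 1 1>
target <0 1 0> ∈ {TSO,PSO}

SC:no TSO:yes PSO:yes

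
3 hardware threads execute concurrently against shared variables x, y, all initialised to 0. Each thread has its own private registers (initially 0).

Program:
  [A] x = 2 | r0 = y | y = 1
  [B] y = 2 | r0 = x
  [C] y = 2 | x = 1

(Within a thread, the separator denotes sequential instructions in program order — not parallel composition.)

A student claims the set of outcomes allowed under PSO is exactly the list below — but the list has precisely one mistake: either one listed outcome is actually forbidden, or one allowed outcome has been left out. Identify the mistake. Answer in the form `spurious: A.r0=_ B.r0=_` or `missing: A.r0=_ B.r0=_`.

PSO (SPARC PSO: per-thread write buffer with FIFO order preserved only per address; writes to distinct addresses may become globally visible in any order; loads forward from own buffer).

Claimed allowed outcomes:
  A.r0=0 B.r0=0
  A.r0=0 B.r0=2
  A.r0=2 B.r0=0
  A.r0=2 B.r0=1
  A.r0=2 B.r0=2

missing: A.r0=0 B.r0=1

outcome vector order: (A.r0,B.r0)
under PSO → <0 0>, <0 1>, <0 2>, <2 0>, <2 1>, <2 2>
PSO∖claimed = {<0 1>}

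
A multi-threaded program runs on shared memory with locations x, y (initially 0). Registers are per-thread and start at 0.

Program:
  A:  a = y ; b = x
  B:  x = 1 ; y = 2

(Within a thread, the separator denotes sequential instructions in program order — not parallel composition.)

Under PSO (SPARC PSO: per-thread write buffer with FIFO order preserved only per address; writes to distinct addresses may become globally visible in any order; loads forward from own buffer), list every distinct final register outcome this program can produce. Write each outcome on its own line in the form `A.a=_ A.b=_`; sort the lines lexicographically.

A.a=0 A.b=0
A.a=0 A.b=1
A.a=2 A.b=0
A.a=2 A.b=1

outcome vector order: (A.a,A.b)
|PSO outcomes| = 4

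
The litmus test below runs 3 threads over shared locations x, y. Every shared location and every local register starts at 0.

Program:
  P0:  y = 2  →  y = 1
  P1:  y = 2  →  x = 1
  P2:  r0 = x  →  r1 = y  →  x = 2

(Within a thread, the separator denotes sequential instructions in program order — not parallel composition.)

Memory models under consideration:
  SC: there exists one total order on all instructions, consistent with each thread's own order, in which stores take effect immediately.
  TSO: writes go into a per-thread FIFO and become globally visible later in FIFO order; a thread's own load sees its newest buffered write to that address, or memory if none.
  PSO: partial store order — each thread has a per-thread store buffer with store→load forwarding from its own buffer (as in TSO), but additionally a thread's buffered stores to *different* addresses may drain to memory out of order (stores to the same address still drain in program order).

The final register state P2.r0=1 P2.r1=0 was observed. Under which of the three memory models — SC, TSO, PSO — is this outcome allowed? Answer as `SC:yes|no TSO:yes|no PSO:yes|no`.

outcome vector order: (P2.r0,P2.r1)
under SC → (0,0); (0,1); (0,2); (1,1); (1,2)
under TSO → (0,0); (0,1); (0,2); (1,1); (1,2)
under PSO → (0,0); (0,1); (0,2); (1,0); (1,1); (1,2)
target (1,0) ∈ {PSO}

SC:no TSO:no PSO:yes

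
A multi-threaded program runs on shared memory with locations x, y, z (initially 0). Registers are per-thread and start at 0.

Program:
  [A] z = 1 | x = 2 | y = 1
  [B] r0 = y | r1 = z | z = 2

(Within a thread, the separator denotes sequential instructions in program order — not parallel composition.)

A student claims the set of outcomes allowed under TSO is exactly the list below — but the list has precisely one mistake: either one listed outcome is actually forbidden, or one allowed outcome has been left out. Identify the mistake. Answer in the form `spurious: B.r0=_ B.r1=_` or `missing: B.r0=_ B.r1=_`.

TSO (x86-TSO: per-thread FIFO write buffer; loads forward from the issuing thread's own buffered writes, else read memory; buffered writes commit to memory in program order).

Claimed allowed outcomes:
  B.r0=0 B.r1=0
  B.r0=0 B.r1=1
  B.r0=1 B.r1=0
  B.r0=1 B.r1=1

spurious: B.r0=1 B.r1=0

outcome vector order: (B.r0,B.r1)
[TSO] allowed = {00; 01; 11}
claimed∖TSO = {10}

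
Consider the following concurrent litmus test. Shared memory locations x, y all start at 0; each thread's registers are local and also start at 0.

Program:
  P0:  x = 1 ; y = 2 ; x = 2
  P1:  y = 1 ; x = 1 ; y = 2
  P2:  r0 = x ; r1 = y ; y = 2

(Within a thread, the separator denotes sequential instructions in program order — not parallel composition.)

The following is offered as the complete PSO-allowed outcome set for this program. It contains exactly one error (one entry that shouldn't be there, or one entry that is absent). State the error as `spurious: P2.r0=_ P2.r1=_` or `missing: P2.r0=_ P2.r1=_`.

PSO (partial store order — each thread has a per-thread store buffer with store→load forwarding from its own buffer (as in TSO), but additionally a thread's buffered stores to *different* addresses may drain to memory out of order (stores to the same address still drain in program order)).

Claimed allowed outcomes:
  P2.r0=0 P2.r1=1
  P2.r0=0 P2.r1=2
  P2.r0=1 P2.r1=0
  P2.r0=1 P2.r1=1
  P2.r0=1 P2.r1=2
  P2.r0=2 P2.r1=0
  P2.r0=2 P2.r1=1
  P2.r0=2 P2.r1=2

missing: P2.r0=0 P2.r1=0

outcome vector order: (P2.r0,P2.r1)
[PSO] allowed = {<0 0>, <0 1>, <0 2>, <1 0>, <1 1>, <1 2>, <2 0>, <2 1>, <2 2>}
PSO∖claimed = {<0 0>}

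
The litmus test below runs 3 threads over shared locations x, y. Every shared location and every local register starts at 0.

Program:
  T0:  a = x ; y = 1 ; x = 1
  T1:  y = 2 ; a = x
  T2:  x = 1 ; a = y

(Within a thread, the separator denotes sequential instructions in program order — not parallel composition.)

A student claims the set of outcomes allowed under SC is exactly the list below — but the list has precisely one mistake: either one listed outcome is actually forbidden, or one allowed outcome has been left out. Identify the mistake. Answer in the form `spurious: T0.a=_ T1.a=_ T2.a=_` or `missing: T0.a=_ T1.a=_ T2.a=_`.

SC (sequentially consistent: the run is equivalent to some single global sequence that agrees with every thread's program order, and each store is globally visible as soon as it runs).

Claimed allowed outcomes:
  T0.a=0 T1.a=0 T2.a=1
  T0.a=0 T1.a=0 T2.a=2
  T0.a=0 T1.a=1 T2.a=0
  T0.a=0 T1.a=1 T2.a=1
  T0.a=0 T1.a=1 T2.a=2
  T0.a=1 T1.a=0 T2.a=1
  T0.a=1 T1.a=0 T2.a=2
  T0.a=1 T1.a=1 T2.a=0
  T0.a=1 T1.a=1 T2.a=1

outcome vector order: (T0.a,T1.a,T2.a)
[SC] allowed = {001 002 010 011 012 101 102 110 111 112}
SC∖claimed = {112}

missing: T0.a=1 T1.a=1 T2.a=2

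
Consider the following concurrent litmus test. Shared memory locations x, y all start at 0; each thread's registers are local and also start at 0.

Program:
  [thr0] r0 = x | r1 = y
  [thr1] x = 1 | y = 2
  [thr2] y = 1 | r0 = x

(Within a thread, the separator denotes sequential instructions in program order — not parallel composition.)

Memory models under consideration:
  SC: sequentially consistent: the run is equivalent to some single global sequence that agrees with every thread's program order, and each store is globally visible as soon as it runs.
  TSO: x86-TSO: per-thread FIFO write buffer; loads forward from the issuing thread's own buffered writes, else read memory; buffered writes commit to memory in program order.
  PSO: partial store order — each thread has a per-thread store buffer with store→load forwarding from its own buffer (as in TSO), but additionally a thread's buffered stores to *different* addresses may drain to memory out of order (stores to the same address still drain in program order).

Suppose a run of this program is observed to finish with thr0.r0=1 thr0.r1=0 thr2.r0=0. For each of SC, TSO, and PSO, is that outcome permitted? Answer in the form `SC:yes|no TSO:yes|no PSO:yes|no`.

outcome vector order: (thr0.r0,thr0.r1,thr2.r0)
under SC → (0,0,0), (0,0,1), (0,1,0), (0,1,1), (0,2,0), (0,2,1), (1,0,1), (1,1,0), (1,1,1), (1,2,0), (1,2,1)
under TSO → (0,0,0), (0,0,1), (0,1,0), (0,1,1), (0,2,0), (0,2,1), (1,0,0), (1,0,1), (1,1,0), (1,1,1), (1,2,0), (1,2,1)
under PSO → (0,0,0), (0,0,1), (0,1,0), (0,1,1), (0,2,0), (0,2,1), (1,0,0), (1,0,1), (1,1,0), (1,1,1), (1,2,0), (1,2,1)
target (1,0,0) ∈ {TSO,PSO}

SC:no TSO:yes PSO:yes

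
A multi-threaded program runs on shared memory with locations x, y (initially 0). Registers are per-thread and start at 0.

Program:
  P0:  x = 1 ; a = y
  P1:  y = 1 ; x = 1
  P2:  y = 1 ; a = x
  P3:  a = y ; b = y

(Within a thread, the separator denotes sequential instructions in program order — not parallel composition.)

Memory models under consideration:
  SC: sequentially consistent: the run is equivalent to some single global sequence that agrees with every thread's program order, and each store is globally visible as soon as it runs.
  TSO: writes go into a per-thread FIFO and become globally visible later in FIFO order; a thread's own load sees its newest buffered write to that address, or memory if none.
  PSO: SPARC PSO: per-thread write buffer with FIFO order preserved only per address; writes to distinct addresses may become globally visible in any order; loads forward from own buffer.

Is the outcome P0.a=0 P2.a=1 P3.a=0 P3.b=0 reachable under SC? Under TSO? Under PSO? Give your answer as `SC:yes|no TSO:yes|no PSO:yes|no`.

SC:yes TSO:yes PSO:yes

outcome vector order: (P0.a,P2.a,P3.a,P3.b)
SC: 9 outcomes — {0/1/0/0 0/1/0/1 0/1/1/1 1/0/0/0 1/0/0/1 1/0/1/1 1/1/0/0 1/1/0/1 1/1/1/1}
TSO: 12 outcomes — {0/0/0/0 0/0/0/1 0/0/1/1 0/1/0/0 0/1/0/1 0/1/1/1 1/0/0/0 1/0/0/1 1/0/1/1 1/1/0/0 1/1/0/1 1/1/1/1}
PSO: 12 outcomes — {0/0/0/0 0/0/0/1 0/0/1/1 0/1/0/0 0/1/0/1 0/1/1/1 1/0/0/0 1/0/0/1 1/0/1/1 1/1/0/0 1/1/0/1 1/1/1/1}
target 0/1/0/0 ∈ {SC,TSO,PSO}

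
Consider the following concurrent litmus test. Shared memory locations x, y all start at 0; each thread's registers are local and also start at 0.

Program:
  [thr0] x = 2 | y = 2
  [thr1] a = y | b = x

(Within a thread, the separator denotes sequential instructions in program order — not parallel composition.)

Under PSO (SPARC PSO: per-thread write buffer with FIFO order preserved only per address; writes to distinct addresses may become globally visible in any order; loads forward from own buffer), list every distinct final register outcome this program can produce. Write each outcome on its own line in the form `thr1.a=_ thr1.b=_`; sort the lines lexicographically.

thr1.a=0 thr1.b=0
thr1.a=0 thr1.b=2
thr1.a=2 thr1.b=0
thr1.a=2 thr1.b=2

outcome vector order: (thr1.a,thr1.b)
|PSO outcomes| = 4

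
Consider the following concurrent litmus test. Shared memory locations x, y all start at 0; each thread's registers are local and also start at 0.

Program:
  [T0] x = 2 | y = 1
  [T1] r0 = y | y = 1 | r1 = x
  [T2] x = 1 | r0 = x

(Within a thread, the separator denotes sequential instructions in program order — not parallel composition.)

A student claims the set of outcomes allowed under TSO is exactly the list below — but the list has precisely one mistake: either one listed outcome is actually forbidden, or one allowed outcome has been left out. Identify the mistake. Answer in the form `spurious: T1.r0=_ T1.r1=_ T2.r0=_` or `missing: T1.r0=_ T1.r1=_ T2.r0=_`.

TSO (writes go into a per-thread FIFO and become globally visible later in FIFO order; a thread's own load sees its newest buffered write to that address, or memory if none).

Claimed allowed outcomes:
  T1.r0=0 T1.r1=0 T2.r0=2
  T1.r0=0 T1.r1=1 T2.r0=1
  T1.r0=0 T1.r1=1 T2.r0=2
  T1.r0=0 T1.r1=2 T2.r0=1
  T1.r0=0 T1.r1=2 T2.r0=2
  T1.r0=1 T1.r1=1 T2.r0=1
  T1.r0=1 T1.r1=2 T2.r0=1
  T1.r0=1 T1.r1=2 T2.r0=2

outcome vector order: (T1.r0,T1.r1,T2.r0)
TSO: 9 outcomes — {001 002 011 012 021 022 111 121 122}
TSO∖claimed = {001}

missing: T1.r0=0 T1.r1=0 T2.r0=1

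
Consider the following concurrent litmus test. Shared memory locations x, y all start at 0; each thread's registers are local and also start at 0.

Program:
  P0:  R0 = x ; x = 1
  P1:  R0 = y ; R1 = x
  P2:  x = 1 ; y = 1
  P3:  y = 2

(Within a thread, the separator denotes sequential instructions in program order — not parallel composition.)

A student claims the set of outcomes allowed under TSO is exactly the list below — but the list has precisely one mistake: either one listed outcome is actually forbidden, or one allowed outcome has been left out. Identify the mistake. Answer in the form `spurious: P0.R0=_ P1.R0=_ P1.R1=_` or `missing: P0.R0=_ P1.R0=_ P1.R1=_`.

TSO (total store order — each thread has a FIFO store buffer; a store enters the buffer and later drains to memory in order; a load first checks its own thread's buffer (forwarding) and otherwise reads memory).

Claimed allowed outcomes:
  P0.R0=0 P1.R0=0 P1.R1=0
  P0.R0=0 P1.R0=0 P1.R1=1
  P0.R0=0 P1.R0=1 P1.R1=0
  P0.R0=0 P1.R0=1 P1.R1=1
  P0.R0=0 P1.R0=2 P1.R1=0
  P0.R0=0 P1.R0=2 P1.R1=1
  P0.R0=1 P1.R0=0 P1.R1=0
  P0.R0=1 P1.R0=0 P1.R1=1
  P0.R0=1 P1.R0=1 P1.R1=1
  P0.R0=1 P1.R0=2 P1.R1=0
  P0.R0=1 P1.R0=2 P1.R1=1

outcome vector order: (P0.R0,P1.R0,P1.R1)
[TSO] allowed = {(0,0,0) (0,0,1) (0,1,1) (0,2,0) (0,2,1) (1,0,0) (1,0,1) (1,1,1) (1,2,0) (1,2,1)}
claimed∖TSO = {(0,1,0)}

spurious: P0.R0=0 P1.R0=1 P1.R1=0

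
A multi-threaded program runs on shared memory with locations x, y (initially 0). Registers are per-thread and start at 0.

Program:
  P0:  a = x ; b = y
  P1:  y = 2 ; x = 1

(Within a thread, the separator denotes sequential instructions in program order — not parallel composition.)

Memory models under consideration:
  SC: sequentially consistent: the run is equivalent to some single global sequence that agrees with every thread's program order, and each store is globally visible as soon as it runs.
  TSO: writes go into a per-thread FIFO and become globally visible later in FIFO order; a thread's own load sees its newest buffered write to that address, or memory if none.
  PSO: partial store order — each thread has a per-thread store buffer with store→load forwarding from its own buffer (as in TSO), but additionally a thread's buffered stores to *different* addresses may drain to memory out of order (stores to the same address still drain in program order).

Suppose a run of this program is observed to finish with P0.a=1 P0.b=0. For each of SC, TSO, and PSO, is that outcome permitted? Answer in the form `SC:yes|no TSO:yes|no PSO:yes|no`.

SC:no TSO:no PSO:yes

outcome vector order: (P0.a,P0.b)
SC (3): <0 0>; <0 2>; <1 2>
TSO (3): <0 0>; <0 2>; <1 2>
PSO (4): <0 0>; <0 2>; <1 0>; <1 2>
target <1 0> ∈ {PSO}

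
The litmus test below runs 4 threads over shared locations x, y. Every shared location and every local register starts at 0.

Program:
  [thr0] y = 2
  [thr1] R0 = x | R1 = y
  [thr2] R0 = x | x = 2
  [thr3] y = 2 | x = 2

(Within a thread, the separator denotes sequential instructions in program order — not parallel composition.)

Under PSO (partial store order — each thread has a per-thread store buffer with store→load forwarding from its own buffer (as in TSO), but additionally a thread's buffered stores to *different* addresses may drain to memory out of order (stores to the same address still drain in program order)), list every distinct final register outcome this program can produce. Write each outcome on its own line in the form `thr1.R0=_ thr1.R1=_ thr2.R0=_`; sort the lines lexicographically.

thr1.R0=0 thr1.R1=0 thr2.R0=0
thr1.R0=0 thr1.R1=0 thr2.R0=2
thr1.R0=0 thr1.R1=2 thr2.R0=0
thr1.R0=0 thr1.R1=2 thr2.R0=2
thr1.R0=2 thr1.R1=0 thr2.R0=0
thr1.R0=2 thr1.R1=0 thr2.R0=2
thr1.R0=2 thr1.R1=2 thr2.R0=0
thr1.R0=2 thr1.R1=2 thr2.R0=2

outcome vector order: (thr1.R0,thr1.R1,thr2.R0)
|PSO outcomes| = 8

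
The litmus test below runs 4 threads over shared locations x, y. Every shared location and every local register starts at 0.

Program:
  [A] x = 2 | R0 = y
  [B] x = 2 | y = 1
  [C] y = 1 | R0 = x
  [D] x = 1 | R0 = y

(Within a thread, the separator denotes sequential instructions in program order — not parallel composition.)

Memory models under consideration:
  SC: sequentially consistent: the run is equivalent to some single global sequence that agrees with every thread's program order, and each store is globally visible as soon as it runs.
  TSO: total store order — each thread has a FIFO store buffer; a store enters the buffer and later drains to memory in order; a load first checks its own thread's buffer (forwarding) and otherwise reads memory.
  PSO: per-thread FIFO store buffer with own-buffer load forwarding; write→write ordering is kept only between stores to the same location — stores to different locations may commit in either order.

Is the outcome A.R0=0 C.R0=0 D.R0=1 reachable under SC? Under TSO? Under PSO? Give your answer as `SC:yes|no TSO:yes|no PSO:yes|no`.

outcome vector order: (A.R0,C.R0,D.R0)
[SC] allowed = {010, 011, 020, 021, 101, 110, 111, 120, 121}
[TSO] allowed = {000, 001, 010, 011, 020, 021, 100, 101, 110, 111, 120, 121}
[PSO] allowed = {000, 001, 010, 011, 020, 021, 100, 101, 110, 111, 120, 121}
target 001 ∈ {TSO,PSO}

SC:no TSO:yes PSO:yes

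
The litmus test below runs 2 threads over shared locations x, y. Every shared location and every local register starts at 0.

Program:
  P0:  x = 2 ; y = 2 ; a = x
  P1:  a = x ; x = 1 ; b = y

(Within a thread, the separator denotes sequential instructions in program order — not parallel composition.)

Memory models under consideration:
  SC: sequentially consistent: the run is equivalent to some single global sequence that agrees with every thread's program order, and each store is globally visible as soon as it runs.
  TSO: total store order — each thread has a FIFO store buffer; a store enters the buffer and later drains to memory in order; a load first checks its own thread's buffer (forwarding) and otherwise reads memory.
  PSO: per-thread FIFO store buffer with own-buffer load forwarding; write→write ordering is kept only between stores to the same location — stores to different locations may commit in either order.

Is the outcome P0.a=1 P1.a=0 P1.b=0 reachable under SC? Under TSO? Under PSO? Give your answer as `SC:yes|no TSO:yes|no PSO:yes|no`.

SC:yes TSO:yes PSO:yes

outcome vector order: (P0.a,P1.a,P1.b)
SC (7): 100, 102, 120, 122, 200, 202, 222
TSO (8): 100, 102, 120, 122, 200, 202, 220, 222
PSO (8): 100, 102, 120, 122, 200, 202, 220, 222
target 100 ∈ {SC,TSO,PSO}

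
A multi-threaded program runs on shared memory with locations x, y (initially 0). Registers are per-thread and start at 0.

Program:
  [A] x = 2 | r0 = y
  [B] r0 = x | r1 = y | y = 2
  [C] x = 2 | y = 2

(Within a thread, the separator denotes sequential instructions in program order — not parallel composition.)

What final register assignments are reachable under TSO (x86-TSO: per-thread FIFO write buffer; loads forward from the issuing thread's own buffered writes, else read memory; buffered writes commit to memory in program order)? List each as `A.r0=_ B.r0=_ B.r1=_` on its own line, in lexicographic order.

outcome vector order: (A.r0,B.r0,B.r1)
|TSO outcomes| = 8

A.r0=0 B.r0=0 B.r1=0
A.r0=0 B.r0=0 B.r1=2
A.r0=0 B.r0=2 B.r1=0
A.r0=0 B.r0=2 B.r1=2
A.r0=2 B.r0=0 B.r1=0
A.r0=2 B.r0=0 B.r1=2
A.r0=2 B.r0=2 B.r1=0
A.r0=2 B.r0=2 B.r1=2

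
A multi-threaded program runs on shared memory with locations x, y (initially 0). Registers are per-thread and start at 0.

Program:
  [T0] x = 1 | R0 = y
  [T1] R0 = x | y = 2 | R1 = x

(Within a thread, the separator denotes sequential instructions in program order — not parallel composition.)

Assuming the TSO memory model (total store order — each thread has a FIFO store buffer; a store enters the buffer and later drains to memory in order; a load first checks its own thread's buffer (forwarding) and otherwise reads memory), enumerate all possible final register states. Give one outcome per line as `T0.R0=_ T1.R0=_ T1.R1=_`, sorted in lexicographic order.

outcome vector order: (T0.R0,T1.R0,T1.R1)
|TSO outcomes| = 6

T0.R0=0 T1.R0=0 T1.R1=0
T0.R0=0 T1.R0=0 T1.R1=1
T0.R0=0 T1.R0=1 T1.R1=1
T0.R0=2 T1.R0=0 T1.R1=0
T0.R0=2 T1.R0=0 T1.R1=1
T0.R0=2 T1.R0=1 T1.R1=1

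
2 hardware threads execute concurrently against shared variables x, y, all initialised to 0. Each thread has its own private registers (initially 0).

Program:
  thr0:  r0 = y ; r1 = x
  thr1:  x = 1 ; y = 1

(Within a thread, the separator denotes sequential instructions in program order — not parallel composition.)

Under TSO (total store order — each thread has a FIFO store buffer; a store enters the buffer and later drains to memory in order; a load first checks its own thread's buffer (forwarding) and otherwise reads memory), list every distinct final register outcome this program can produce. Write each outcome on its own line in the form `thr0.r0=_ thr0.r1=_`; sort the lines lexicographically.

thr0.r0=0 thr0.r1=0
thr0.r0=0 thr0.r1=1
thr0.r0=1 thr0.r1=1

outcome vector order: (thr0.r0,thr0.r1)
|TSO outcomes| = 3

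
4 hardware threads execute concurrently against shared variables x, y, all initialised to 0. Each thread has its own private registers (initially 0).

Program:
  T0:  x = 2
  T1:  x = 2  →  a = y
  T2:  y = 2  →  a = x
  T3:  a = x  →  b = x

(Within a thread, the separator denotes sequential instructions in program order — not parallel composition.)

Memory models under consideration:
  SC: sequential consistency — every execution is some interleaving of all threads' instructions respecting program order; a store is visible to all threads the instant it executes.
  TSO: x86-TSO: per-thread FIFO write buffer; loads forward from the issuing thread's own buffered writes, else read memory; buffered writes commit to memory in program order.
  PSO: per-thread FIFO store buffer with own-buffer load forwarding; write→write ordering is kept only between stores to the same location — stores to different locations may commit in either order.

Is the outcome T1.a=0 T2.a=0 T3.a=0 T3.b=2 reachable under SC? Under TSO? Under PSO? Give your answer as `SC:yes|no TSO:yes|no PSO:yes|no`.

SC:no TSO:yes PSO:yes

outcome vector order: (T1.a,T2.a,T3.a,T3.b)
[SC] allowed = {(0,2,0,0); (0,2,0,2); (0,2,2,2); (2,0,0,0); (2,0,0,2); (2,0,2,2); (2,2,0,0); (2,2,0,2); (2,2,2,2)}
[TSO] allowed = {(0,0,0,0); (0,0,0,2); (0,0,2,2); (0,2,0,0); (0,2,0,2); (0,2,2,2); (2,0,0,0); (2,0,0,2); (2,0,2,2); (2,2,0,0); (2,2,0,2); (2,2,2,2)}
[PSO] allowed = {(0,0,0,0); (0,0,0,2); (0,0,2,2); (0,2,0,0); (0,2,0,2); (0,2,2,2); (2,0,0,0); (2,0,0,2); (2,0,2,2); (2,2,0,0); (2,2,0,2); (2,2,2,2)}
target (0,0,0,2) ∈ {TSO,PSO}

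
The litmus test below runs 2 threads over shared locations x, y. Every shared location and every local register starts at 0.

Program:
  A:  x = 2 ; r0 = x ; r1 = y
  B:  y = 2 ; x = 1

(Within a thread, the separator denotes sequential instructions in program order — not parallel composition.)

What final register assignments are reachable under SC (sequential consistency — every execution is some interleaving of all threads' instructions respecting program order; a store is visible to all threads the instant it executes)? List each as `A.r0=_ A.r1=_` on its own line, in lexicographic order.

outcome vector order: (A.r0,A.r1)
|SC outcomes| = 3

A.r0=1 A.r1=2
A.r0=2 A.r1=0
A.r0=2 A.r1=2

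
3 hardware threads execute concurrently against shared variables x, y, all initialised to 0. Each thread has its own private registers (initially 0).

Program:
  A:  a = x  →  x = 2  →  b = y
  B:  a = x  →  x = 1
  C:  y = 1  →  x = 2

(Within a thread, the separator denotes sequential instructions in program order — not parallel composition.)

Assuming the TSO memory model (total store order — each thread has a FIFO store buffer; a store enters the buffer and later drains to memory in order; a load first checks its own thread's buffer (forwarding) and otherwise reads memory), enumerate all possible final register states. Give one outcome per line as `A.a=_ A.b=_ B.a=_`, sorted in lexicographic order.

A.a=0 A.b=0 B.a=0
A.a=0 A.b=0 B.a=2
A.a=0 A.b=1 B.a=0
A.a=0 A.b=1 B.a=2
A.a=1 A.b=0 B.a=0
A.a=1 A.b=1 B.a=0
A.a=1 A.b=1 B.a=2
A.a=2 A.b=1 B.a=0
A.a=2 A.b=1 B.a=2

outcome vector order: (A.a,A.b,B.a)
|TSO outcomes| = 9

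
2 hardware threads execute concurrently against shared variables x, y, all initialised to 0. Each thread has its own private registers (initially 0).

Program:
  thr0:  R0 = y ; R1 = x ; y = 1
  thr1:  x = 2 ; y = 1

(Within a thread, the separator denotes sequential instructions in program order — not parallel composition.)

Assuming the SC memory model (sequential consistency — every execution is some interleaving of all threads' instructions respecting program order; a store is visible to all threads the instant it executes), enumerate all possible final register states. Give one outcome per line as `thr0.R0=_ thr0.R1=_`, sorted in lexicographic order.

thr0.R0=0 thr0.R1=0
thr0.R0=0 thr0.R1=2
thr0.R0=1 thr0.R1=2

outcome vector order: (thr0.R0,thr0.R1)
|SC outcomes| = 3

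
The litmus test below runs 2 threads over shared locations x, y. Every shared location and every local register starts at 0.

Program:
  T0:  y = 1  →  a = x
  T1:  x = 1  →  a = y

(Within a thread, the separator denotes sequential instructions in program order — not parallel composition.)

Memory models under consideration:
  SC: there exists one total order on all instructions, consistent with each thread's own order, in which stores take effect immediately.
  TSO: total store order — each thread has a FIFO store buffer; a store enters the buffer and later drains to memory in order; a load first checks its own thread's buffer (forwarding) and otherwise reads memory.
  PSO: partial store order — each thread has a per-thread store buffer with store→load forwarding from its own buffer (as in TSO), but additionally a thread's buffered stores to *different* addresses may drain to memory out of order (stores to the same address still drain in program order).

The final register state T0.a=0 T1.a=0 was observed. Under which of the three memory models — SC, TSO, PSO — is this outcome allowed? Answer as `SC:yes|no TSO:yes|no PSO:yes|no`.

outcome vector order: (T0.a,T1.a)
SC: 3 outcomes — {(0,1), (1,0), (1,1)}
TSO: 4 outcomes — {(0,0), (0,1), (1,0), (1,1)}
PSO: 4 outcomes — {(0,0), (0,1), (1,0), (1,1)}
target (0,0) ∈ {TSO,PSO}

SC:no TSO:yes PSO:yes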